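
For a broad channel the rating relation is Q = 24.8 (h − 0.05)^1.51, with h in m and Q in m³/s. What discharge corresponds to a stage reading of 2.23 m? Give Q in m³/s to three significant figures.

80.4 m³/s

Q = 24.8 × (2.23 − 0.05)^1.51 = 24.8 × 2.18^1.51 = 80.45 m³/s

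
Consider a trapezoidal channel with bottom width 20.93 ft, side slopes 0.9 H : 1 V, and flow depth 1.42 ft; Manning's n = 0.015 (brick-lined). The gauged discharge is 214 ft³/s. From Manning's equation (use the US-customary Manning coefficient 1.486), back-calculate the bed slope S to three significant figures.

A = (b + z·y)·y = (20.93 + 0.9×1.42)×1.42 = 31.54 ft²
P = b + 2y√(1+z²) = 20.93 + 2×1.42×√(1+0.9²) = 24.75 ft
R = A/P = 31.54/24.75 = 1.274 ft
S = (Q·n / (1.486·A·R^(2/3)))² = (214×0.015 / (1.486×31.54×1.175))² = 0.003397

0.00340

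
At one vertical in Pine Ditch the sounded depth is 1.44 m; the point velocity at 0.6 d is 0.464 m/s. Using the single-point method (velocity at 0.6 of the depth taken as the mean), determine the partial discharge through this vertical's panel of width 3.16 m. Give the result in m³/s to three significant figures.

v̄ = v₀.₆ = 0.464 m/s
q = v̄ × d × w = 0.4640 × 1.44 × 3.16 = 2.111 m³/s

2.11 m³/s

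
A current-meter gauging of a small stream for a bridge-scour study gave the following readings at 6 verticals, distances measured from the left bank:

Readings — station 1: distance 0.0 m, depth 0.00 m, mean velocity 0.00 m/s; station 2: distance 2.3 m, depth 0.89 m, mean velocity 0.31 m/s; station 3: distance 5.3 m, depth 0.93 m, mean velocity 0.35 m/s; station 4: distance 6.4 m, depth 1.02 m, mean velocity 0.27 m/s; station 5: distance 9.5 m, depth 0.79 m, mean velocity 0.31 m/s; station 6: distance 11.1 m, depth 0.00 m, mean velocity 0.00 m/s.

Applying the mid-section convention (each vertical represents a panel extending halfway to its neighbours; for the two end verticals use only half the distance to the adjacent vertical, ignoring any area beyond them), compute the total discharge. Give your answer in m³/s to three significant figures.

w_2 = (5.3 − 0.0)/2 = 2.65 m; q_2 = 0.31 × 0.89 × 2.65 = 0.7311 m³/s
w_3 = (6.4 − 2.3)/2 = 2.05 m; q_3 = 0.35 × 0.93 × 2.05 = 0.6673 m³/s
w_4 = (9.5 − 5.3)/2 = 2.1 m; q_4 = 0.27 × 1.02 × 2.1 = 0.5783 m³/s
w_5 = (11.1 − 6.4)/2 = 2.35 m; q_5 = 0.31 × 0.79 × 2.35 = 0.5755 m³/s
Stations 1, 6 contribute zero (depth or velocity is 0).
Q = Σ qᵢ = 2.552 m³/s

2.55 m³/s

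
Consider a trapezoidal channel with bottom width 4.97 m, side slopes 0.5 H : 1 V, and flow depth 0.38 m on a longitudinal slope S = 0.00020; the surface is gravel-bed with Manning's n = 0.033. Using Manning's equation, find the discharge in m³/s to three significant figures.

0.407 m³/s

A = (b + z·y)·y = (4.97 + 0.5×0.38)×0.38 = 1.961 m²
P = b + 2y√(1+z²) = 4.97 + 2×0.38×√(1+0.5²) = 5.820 m
R = A/P = 1.961/5.820 = 0.3369 m
Q = (1/n)·A·R^(2/3)·S^(1/2) = (1/0.033) × 1.961 × 0.3369^(2/3) × 0.00020^(1/2) = 0.4069 m³/s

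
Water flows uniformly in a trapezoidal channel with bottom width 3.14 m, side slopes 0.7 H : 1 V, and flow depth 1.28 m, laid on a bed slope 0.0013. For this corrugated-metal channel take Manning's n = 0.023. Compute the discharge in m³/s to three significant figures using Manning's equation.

A = (b + z·y)·y = (3.14 + 0.7×1.28)×1.28 = 5.166 m²
P = b + 2y√(1+z²) = 3.14 + 2×1.28×√(1+0.7²) = 6.265 m
R = A/P = 5.166/6.265 = 0.8246 m
Q = (1/n)·A·R^(2/3)·S^(1/2) = (1/0.023) × 5.166 × 0.8246^(2/3) × 0.0013^(1/2) = 7.121 m³/s

7.12 m³/s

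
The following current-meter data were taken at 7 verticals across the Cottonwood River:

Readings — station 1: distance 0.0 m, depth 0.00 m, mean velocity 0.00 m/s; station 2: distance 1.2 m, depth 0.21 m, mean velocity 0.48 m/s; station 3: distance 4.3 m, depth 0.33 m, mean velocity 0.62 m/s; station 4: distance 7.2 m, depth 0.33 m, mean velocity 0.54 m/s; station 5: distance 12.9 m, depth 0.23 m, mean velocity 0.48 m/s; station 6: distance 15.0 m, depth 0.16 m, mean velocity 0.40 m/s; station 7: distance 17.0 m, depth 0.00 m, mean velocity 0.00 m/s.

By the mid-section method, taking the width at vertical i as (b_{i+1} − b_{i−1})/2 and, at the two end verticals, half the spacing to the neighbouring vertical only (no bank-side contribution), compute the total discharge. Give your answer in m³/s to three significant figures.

2.16 m³/s

w_2 = (4.3 − 0.0)/2 = 2.15 m; q_2 = 0.48 × 0.21 × 2.15 = 0.2167 m³/s
w_3 = (7.2 − 1.2)/2 = 3 m; q_3 = 0.62 × 0.33 × 3 = 0.6138 m³/s
w_4 = (12.9 − 4.3)/2 = 4.3 m; q_4 = 0.54 × 0.33 × 4.3 = 0.7663 m³/s
w_5 = (15.0 − 7.2)/2 = 3.9 m; q_5 = 0.48 × 0.23 × 3.9 = 0.4306 m³/s
w_6 = (17.0 − 12.9)/2 = 2.05 m; q_6 = 0.40 × 0.16 × 2.05 = 0.1312 m³/s
Stations 1, 7 contribute zero (depth or velocity is 0).
Q = Σ qᵢ = 2.159 m³/s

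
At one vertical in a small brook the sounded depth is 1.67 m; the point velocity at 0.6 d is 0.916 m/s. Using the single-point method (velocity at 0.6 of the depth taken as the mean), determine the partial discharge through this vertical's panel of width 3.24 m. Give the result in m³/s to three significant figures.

4.96 m³/s

v̄ = v₀.₆ = 0.916 m/s
q = v̄ × d × w = 0.9160 × 1.67 × 3.24 = 4.956 m³/s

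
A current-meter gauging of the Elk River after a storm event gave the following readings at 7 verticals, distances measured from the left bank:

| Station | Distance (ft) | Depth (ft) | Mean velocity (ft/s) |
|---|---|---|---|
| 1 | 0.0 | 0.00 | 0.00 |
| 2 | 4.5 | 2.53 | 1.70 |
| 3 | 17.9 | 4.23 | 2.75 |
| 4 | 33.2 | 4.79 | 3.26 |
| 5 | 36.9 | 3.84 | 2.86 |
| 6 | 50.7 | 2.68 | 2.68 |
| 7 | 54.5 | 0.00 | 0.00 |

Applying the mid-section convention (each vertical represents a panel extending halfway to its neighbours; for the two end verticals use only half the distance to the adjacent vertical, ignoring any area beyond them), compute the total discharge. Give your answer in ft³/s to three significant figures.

w_2 = (17.9 − 0.0)/2 = 8.95 ft; q_2 = 1.70 × 2.53 × 8.95 = 38.49 ft³/s
w_3 = (33.2 − 4.5)/2 = 14.35 ft; q_3 = 2.75 × 4.23 × 14.35 = 166.9 ft³/s
w_4 = (36.9 − 17.9)/2 = 9.5 ft; q_4 = 3.26 × 4.79 × 9.5 = 148.3 ft³/s
w_5 = (50.7 − 33.2)/2 = 8.75 ft; q_5 = 2.86 × 3.84 × 8.75 = 96.10 ft³/s
w_6 = (54.5 − 36.9)/2 = 8.8 ft; q_6 = 2.68 × 2.68 × 8.8 = 63.21 ft³/s
Stations 1, 7 contribute zero (depth or velocity is 0).
Q = Σ qᵢ = 513.1 ft³/s

513 ft³/s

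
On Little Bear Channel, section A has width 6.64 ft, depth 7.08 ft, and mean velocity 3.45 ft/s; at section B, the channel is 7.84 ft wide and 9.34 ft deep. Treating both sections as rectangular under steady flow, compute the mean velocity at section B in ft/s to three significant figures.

2.21 ft/s

Q = A₁V₁ = (6.64×7.08) × 3.45 = 162.2 ft³/s
A₂ = 7.84 × 9.34 = 73.23 ft²
V₂ = Q/A₂ = 162.2/73.23 = 2.215 ft/s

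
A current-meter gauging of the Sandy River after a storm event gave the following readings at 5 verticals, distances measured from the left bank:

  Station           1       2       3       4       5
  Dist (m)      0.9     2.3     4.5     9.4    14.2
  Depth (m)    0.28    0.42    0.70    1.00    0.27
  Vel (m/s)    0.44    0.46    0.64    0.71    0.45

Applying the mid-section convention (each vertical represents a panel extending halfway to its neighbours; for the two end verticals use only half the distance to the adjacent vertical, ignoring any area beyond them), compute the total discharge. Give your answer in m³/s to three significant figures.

w_1 = (2.3 − 0.9)/2 = 0.7 m; q_1 = 0.44 × 0.28 × 0.7 = 0.08624 m³/s
w_2 = (4.5 − 0.9)/2 = 1.8 m; q_2 = 0.46 × 0.42 × 1.8 = 0.3478 m³/s
w_3 = (9.4 − 2.3)/2 = 3.55 m; q_3 = 0.64 × 0.70 × 3.55 = 1.590 m³/s
w_4 = (14.2 − 4.5)/2 = 4.85 m; q_4 = 0.71 × 1.00 × 4.85 = 3.444 m³/s
w_5 = (14.2 − 9.4)/2 = 2.4 m; q_5 = 0.45 × 0.27 × 2.4 = 0.2916 m³/s
Q = Σ qᵢ = 5.760 m³/s

5.76 m³/s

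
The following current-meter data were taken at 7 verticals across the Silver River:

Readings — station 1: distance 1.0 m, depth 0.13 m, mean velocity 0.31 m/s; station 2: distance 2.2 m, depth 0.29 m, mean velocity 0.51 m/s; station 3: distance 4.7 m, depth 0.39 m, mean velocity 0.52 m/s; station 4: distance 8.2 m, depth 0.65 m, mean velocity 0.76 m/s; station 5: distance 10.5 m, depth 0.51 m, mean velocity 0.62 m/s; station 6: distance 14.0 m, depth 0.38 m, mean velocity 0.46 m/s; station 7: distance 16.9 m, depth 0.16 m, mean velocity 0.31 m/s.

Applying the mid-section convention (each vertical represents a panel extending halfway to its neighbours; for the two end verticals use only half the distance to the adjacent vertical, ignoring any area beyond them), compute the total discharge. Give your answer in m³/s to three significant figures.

w_1 = (2.2 − 1.0)/2 = 0.6 m; q_1 = 0.31 × 0.13 × 0.6 = 0.02418 m³/s
w_2 = (4.7 − 1.0)/2 = 1.85 m; q_2 = 0.51 × 0.29 × 1.85 = 0.2736 m³/s
w_3 = (8.2 − 2.2)/2 = 3 m; q_3 = 0.52 × 0.39 × 3 = 0.6084 m³/s
w_4 = (10.5 − 4.7)/2 = 2.9 m; q_4 = 0.76 × 0.65 × 2.9 = 1.433 m³/s
w_5 = (14.0 − 8.2)/2 = 2.9 m; q_5 = 0.62 × 0.51 × 2.9 = 0.9170 m³/s
w_6 = (16.9 − 10.5)/2 = 3.2 m; q_6 = 0.46 × 0.38 × 3.2 = 0.5594 m³/s
w_7 = (16.9 − 14.0)/2 = 1.45 m; q_7 = 0.31 × 0.16 × 1.45 = 0.07192 m³/s
Q = Σ qᵢ = 3.887 m³/s

3.89 m³/s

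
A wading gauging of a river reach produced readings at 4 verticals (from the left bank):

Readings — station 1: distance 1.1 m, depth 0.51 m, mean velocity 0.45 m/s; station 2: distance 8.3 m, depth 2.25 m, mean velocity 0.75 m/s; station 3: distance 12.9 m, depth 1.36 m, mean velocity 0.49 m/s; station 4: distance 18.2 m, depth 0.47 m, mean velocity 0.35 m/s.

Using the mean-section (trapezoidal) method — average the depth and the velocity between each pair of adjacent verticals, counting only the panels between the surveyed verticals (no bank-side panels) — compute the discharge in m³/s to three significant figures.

Panel 1-2: Δb = 7.2 m, d̄ = (0.51+2.25)/2 = 1.38, v̄ = (0.45+0.75)/2 = 0.6 → q = 7.2×1.38×0.6 = 5.962 m³/s
Panel 2-3: Δb = 4.6 m, d̄ = (2.25+1.36)/2 = 1.805, v̄ = (0.75+0.49)/2 = 0.62 → q = 4.6×1.805×0.62 = 5.148 m³/s
Panel 3-4: Δb = 5.3 m, d̄ = (1.36+0.47)/2 = 0.915, v̄ = (0.49+0.35)/2 = 0.42 → q = 5.3×0.915×0.42 = 2.037 m³/s
Q = Σ q = 13.15 m³/s

13.1 m³/s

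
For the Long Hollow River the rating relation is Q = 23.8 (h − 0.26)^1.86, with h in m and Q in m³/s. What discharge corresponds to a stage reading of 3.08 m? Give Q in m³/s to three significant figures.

Q = 23.8 × (3.08 − 0.26)^1.86 = 23.8 × 2.82^1.86 = 163.7 m³/s

164 m³/s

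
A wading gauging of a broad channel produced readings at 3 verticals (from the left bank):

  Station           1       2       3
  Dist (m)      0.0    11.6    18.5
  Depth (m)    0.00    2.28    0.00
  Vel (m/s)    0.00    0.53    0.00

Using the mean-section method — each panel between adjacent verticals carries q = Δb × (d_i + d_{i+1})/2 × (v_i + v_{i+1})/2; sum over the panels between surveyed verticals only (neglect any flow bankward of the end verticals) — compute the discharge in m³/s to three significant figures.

Panel 1-2: Δb = 11.6 m, d̄ = (0.00+2.28)/2 = 1.14, v̄ = (0.00+0.53)/2 = 0.265 → q = 11.6×1.14×0.265 = 3.504 m³/s
Panel 2-3: Δb = 6.9 m, d̄ = (2.28+0.00)/2 = 1.14, v̄ = (0.53+0.00)/2 = 0.265 → q = 6.9×1.14×0.265 = 2.084 m³/s
Q = Σ q = 5.589 m³/s

5.59 m³/s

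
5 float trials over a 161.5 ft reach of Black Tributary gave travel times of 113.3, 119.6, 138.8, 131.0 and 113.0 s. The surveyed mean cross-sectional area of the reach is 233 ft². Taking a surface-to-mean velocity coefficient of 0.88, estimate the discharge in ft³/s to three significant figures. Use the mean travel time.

t̄ = (113.3 + 119.6 + 138.8 + 131.0 + 113.0) / 5 = 123.14 s
v_surface = L / t̄ = 161.5 / 123.14 = 1.312 ft/s
v_mean = 0.88 × 1.312 = 1.154 ft/s
Q = A × v_mean = 233 × 1.154 = 268.9 ft³/s

269 ft³/s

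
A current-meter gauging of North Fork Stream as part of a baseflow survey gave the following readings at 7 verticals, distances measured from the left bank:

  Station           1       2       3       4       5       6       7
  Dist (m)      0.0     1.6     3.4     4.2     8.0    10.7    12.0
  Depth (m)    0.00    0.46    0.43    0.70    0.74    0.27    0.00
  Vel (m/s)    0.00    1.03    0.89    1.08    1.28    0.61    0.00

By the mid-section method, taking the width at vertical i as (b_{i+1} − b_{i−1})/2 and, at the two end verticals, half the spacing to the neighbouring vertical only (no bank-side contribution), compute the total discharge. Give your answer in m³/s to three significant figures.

6.45 m³/s

w_2 = (3.4 − 0.0)/2 = 1.7 m; q_2 = 1.03 × 0.46 × 1.7 = 0.8055 m³/s
w_3 = (4.2 − 1.6)/2 = 1.3 m; q_3 = 0.89 × 0.43 × 1.3 = 0.4975 m³/s
w_4 = (8.0 − 3.4)/2 = 2.3 m; q_4 = 1.08 × 0.70 × 2.3 = 1.739 m³/s
w_5 = (10.7 − 4.2)/2 = 3.25 m; q_5 = 1.28 × 0.74 × 3.25 = 3.078 m³/s
w_6 = (12.0 − 8.0)/2 = 2 m; q_6 = 0.61 × 0.27 × 2 = 0.3294 m³/s
Stations 1, 7 contribute zero (depth or velocity is 0).
Q = Σ qᵢ = 6.450 m³/s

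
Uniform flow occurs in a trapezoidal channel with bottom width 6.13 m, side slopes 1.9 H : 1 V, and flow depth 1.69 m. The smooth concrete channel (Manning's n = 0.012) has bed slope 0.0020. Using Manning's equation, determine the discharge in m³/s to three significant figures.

A = (b + z·y)·y = (6.13 + 1.9×1.69)×1.69 = 15.79 m²
P = b + 2y√(1+z²) = 6.13 + 2×1.69×√(1+1.9²) = 13.39 m
R = A/P = 15.79/13.39 = 1.179 m
Q = (1/n)·A·R^(2/3)·S^(1/2) = (1/0.012) × 15.79 × 1.179^(2/3) × 0.0020^(1/2) = 65.67 m³/s

65.7 m³/s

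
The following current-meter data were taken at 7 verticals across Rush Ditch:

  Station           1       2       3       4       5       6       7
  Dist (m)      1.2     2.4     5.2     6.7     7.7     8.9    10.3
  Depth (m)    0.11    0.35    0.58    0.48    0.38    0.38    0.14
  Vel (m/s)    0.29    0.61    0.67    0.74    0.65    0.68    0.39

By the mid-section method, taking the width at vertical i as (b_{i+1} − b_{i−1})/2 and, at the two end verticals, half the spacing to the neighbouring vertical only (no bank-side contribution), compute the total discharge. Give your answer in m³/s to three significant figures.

2.37 m³/s

w_1 = (2.4 − 1.2)/2 = 0.6 m; q_1 = 0.29 × 0.11 × 0.6 = 0.01914 m³/s
w_2 = (5.2 − 1.2)/2 = 2 m; q_2 = 0.61 × 0.35 × 2 = 0.4270 m³/s
w_3 = (6.7 − 2.4)/2 = 2.15 m; q_3 = 0.67 × 0.58 × 2.15 = 0.8355 m³/s
w_4 = (7.7 − 5.2)/2 = 1.25 m; q_4 = 0.74 × 0.48 × 1.25 = 0.4440 m³/s
w_5 = (8.9 − 6.7)/2 = 1.1 m; q_5 = 0.65 × 0.38 × 1.1 = 0.2717 m³/s
w_6 = (10.3 − 7.7)/2 = 1.3 m; q_6 = 0.68 × 0.38 × 1.3 = 0.3359 m³/s
w_7 = (10.3 − 8.9)/2 = 0.7 m; q_7 = 0.39 × 0.14 × 0.7 = 0.03822 m³/s
Q = Σ qᵢ = 2.371 m³/s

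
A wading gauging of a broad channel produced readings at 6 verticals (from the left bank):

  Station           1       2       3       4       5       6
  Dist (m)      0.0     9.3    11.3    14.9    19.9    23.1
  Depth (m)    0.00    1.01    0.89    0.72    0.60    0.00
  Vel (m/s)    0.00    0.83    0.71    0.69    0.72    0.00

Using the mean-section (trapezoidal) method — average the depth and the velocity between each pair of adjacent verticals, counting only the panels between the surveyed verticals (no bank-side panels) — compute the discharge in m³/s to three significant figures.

Panel 1-2: Δb = 9.3 m, d̄ = (0.00+1.01)/2 = 0.505, v̄ = (0.00+0.83)/2 = 0.415 → q = 9.3×0.505×0.415 = 1.949 m³/s
Panel 2-3: Δb = 2 m, d̄ = (1.01+0.89)/2 = 0.95, v̄ = (0.83+0.71)/2 = 0.77 → q = 2×0.95×0.77 = 1.463 m³/s
Panel 3-4: Δb = 3.6 m, d̄ = (0.89+0.72)/2 = 0.805, v̄ = (0.71+0.69)/2 = 0.7 → q = 3.6×0.805×0.7 = 2.029 m³/s
Panel 4-5: Δb = 5 m, d̄ = (0.72+0.60)/2 = 0.66, v̄ = (0.69+0.72)/2 = 0.705 → q = 5×0.66×0.705 = 2.327 m³/s
Panel 5-6: Δb = 3.2 m, d̄ = (0.60+0.00)/2 = 0.3, v̄ = (0.72+0.00)/2 = 0.36 → q = 3.2×0.3×0.36 = 0.3456 m³/s
Q = Σ q = 8.113 m³/s

8.11 m³/s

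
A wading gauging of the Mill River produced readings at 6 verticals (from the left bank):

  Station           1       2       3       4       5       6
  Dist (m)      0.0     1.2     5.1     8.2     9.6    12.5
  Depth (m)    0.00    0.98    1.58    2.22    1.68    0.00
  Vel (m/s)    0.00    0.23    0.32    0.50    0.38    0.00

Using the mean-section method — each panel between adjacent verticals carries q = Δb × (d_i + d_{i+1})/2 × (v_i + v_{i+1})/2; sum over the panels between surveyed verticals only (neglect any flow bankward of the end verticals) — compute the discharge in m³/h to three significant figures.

19900 m³/h

Panel 1-2: Δb = 1.2 m, d̄ = (0.00+0.98)/2 = 0.49, v̄ = (0.00+0.23)/2 = 0.115 → q = 1.2×0.49×0.115 = 0.06762 m³/s
Panel 2-3: Δb = 3.9 m, d̄ = (0.98+1.58)/2 = 1.28, v̄ = (0.23+0.32)/2 = 0.275 → q = 3.9×1.28×0.275 = 1.373 m³/s
Panel 3-4: Δb = 3.1 m, d̄ = (1.58+2.22)/2 = 1.9, v̄ = (0.32+0.50)/2 = 0.41 → q = 3.1×1.9×0.41 = 2.415 m³/s
Panel 4-5: Δb = 1.4 m, d̄ = (2.22+1.68)/2 = 1.95, v̄ = (0.50+0.38)/2 = 0.44 → q = 1.4×1.95×0.44 = 1.201 m³/s
Panel 5-6: Δb = 2.9 m, d̄ = (1.68+0.00)/2 = 0.84, v̄ = (0.38+0.00)/2 = 0.19 → q = 2.9×0.84×0.19 = 0.4628 m³/s
Q = Σ q = 5.519 m³/s
= 5.519 × 3600 = 19870 m³/h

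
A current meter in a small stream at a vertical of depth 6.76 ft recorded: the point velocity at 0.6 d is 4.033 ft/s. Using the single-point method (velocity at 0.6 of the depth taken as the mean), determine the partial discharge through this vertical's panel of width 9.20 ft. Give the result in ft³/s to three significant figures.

251 ft³/s

v̄ = v₀.₆ = 4.033 ft/s
q = v̄ × d × w = 4.033 × 6.76 × 9.20 = 250.8 ft³/s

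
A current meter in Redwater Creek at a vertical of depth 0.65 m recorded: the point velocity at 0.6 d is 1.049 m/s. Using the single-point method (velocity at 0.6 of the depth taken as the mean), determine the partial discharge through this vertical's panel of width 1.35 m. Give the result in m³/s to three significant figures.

v̄ = v₀.₆ = 1.049 m/s
q = v̄ × d × w = 1.049 × 0.65 × 1.35 = 0.9205 m³/s

0.920 m³/s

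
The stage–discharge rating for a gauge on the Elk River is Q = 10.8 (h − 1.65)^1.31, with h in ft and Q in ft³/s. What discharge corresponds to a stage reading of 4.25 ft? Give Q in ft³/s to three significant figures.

Q = 10.8 × (4.25 − 1.65)^1.31 = 10.8 × 2.6^1.31 = 37.76 ft³/s

37.8 ft³/s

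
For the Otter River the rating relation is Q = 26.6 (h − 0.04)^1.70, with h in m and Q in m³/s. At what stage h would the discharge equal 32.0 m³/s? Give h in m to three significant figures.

1.15 m

h − h₀ = (Q/C)^(1/b) = (32.0/26.6)^(1/1.70) = 1.115 m
h = 0.04 + 1.115 = 1.155 m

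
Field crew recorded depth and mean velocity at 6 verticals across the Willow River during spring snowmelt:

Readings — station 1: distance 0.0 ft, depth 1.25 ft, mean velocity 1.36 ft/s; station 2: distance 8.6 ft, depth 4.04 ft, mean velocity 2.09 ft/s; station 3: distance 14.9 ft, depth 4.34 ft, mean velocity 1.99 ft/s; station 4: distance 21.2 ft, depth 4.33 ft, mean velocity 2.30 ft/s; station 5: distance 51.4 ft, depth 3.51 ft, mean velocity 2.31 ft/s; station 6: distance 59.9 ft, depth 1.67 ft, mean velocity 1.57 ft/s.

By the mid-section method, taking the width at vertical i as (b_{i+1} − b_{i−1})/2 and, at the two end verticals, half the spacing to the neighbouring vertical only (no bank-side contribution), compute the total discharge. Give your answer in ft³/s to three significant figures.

474 ft³/s

w_1 = (8.6 − 0.0)/2 = 4.3 ft; q_1 = 1.36 × 1.25 × 4.3 = 7.310 ft³/s
w_2 = (14.9 − 0.0)/2 = 7.45 ft; q_2 = 2.09 × 4.04 × 7.45 = 62.90 ft³/s
w_3 = (21.2 − 8.6)/2 = 6.3 ft; q_3 = 1.99 × 4.34 × 6.3 = 54.41 ft³/s
w_4 = (51.4 − 14.9)/2 = 18.25 ft; q_4 = 2.30 × 4.33 × 18.25 = 181.8 ft³/s
w_5 = (59.9 − 21.2)/2 = 19.35 ft; q_5 = 2.31 × 3.51 × 19.35 = 156.9 ft³/s
w_6 = (59.9 − 51.4)/2 = 4.25 ft; q_6 = 1.57 × 1.67 × 4.25 = 11.14 ft³/s
Q = Σ qᵢ = 474.4 ft³/s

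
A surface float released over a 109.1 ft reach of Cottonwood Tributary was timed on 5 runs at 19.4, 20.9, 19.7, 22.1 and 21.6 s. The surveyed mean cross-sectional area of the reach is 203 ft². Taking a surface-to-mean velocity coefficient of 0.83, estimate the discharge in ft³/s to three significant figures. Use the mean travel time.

886 ft³/s

t̄ = (19.4 + 20.9 + 19.7 + 22.1 + 21.6) / 5 = 20.74 s
v_surface = L / t̄ = 109.1 / 20.74 = 5.260 ft/s
v_mean = 0.83 × 5.260 = 4.366 ft/s
Q = A × v_mean = 203 × 4.366 = 886.3 ft³/s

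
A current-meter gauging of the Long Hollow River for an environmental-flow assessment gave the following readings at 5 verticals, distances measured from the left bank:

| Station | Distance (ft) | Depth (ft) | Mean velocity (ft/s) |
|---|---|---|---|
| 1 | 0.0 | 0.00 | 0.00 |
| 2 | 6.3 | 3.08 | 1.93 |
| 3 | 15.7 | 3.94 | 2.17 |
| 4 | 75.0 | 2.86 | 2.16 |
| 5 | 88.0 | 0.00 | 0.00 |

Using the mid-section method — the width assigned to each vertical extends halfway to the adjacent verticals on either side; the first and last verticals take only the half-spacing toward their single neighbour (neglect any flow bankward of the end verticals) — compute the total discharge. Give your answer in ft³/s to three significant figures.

564 ft³/s

w_2 = (15.7 − 0.0)/2 = 7.85 ft; q_2 = 1.93 × 3.08 × 7.85 = 46.66 ft³/s
w_3 = (75.0 − 6.3)/2 = 34.35 ft; q_3 = 2.17 × 3.94 × 34.35 = 293.7 ft³/s
w_4 = (88.0 − 15.7)/2 = 36.15 ft; q_4 = 2.16 × 2.86 × 36.15 = 223.3 ft³/s
Stations 1, 5 contribute zero (depth or velocity is 0).
Q = Σ qᵢ = 563.7 ft³/s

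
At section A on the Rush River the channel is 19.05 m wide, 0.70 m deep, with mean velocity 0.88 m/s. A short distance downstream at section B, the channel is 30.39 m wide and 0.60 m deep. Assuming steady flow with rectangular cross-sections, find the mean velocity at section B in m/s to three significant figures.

Q = A₁V₁ = (19.05×0.70) × 0.88 = 11.73 m³/s
A₂ = 30.39 × 0.60 = 18.23 m²
V₂ = Q/A₂ = 11.73/18.23 = 0.6436 m/s

0.644 m/s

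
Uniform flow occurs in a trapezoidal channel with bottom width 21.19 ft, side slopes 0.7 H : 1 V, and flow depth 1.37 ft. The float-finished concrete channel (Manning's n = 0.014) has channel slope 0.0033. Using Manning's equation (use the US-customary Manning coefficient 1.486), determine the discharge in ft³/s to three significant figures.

213 ft³/s

A = (b + z·y)·y = (21.19 + 0.7×1.37)×1.37 = 30.34 ft²
P = b + 2y√(1+z²) = 21.19 + 2×1.37×√(1+0.7²) = 24.53 ft
R = A/P = 30.34/24.53 = 1.237 ft
Q = (1.486/n)·A·R^(2/3)·S^(1/2) = (1.486/0.014) × 30.34 × 1.237^(2/3) × 0.0033^(1/2) = 213.2 ft³/s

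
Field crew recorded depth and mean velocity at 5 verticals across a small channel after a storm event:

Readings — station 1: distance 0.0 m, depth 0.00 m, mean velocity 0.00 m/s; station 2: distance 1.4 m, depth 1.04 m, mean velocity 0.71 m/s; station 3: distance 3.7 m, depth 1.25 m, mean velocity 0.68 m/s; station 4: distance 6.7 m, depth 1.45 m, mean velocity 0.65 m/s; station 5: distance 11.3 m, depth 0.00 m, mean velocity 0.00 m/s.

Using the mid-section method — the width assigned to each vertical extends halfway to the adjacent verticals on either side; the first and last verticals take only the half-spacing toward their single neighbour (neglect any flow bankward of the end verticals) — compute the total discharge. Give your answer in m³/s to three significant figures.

w_2 = (3.7 − 0.0)/2 = 1.85 m; q_2 = 0.71 × 1.04 × 1.85 = 1.366 m³/s
w_3 = (6.7 − 1.4)/2 = 2.65 m; q_3 = 0.68 × 1.25 × 2.65 = 2.253 m³/s
w_4 = (11.3 − 3.7)/2 = 3.8 m; q_4 = 0.65 × 1.45 × 3.8 = 3.582 m³/s
Stations 1, 5 contribute zero (depth or velocity is 0).
Q = Σ qᵢ = 7.200 m³/s

7.20 m³/s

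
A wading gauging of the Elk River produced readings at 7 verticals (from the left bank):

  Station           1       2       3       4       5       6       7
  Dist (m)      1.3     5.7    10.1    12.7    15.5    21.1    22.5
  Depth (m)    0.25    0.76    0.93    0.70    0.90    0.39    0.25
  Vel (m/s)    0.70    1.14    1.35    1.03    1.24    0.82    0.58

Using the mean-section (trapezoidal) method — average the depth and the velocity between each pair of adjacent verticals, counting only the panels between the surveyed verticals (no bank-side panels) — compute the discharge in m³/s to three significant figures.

15.8 m³/s

Panel 1-2: Δb = 4.4 m, d̄ = (0.25+0.76)/2 = 0.505, v̄ = (0.70+1.14)/2 = 0.92 → q = 4.4×0.505×0.92 = 2.044 m³/s
Panel 2-3: Δb = 4.4 m, d̄ = (0.76+0.93)/2 = 0.845, v̄ = (1.14+1.35)/2 = 1.245 → q = 4.4×0.845×1.245 = 4.629 m³/s
Panel 3-4: Δb = 2.6 m, d̄ = (0.93+0.70)/2 = 0.815, v̄ = (1.35+1.03)/2 = 1.19 → q = 2.6×0.815×1.19 = 2.522 m³/s
Panel 4-5: Δb = 2.8 m, d̄ = (0.70+0.90)/2 = 0.8, v̄ = (1.03+1.24)/2 = 1.135 → q = 2.8×0.8×1.135 = 2.542 m³/s
Panel 5-6: Δb = 5.6 m, d̄ = (0.90+0.39)/2 = 0.645, v̄ = (1.24+0.82)/2 = 1.03 → q = 5.6×0.645×1.03 = 3.720 m³/s
Panel 6-7: Δb = 1.4 m, d̄ = (0.39+0.25)/2 = 0.32, v̄ = (0.82+0.58)/2 = 0.7 → q = 1.4×0.32×0.7 = 0.3136 m³/s
Q = Σ q = 15.77 m³/s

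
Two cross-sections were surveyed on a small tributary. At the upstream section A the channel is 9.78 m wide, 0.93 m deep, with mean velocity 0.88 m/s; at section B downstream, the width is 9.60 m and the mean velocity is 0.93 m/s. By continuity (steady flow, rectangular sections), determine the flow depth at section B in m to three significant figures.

Q = A₁V₁ = (9.78×0.93) × 0.88 = 8.004 m³/s
d₂ = Q/(b₂ V₂) = 8.004/(9.60×0.93) = 0.8965 m

0.897 m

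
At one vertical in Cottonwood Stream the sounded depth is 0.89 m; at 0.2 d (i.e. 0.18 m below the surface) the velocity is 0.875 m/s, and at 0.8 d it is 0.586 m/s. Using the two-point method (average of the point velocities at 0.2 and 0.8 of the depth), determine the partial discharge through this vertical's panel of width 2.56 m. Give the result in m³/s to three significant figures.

1.66 m³/s

v̄ = (0.875 + 0.586) / 2 = 0.7305 m/s
q = v̄ × d × w = 0.7305 × 0.89 × 2.56 = 1.664 m³/s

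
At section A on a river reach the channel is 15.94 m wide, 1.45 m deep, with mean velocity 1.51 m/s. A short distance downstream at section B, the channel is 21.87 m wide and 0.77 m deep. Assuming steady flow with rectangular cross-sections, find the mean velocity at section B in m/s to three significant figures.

Q = A₁V₁ = (15.94×1.45) × 1.51 = 34.90 m³/s
A₂ = 21.87 × 0.77 = 16.84 m²
V₂ = Q/A₂ = 34.90/16.84 = 2.072 m/s

2.07 m/s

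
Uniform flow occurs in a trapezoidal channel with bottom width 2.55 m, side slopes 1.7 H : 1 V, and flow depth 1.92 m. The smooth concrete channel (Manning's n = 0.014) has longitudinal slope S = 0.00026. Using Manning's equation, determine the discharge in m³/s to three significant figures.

13.7 m³/s

A = (b + z·y)·y = (2.55 + 1.7×1.92)×1.92 = 11.16 m²
P = b + 2y√(1+z²) = 2.55 + 2×1.92×√(1+1.7²) = 10.12 m
R = A/P = 11.16/10.12 = 1.103 m
Q = (1/n)·A·R^(2/3)·S^(1/2) = (1/0.014) × 11.16 × 1.103^(2/3) × 0.00026^(1/2) = 13.72 m³/s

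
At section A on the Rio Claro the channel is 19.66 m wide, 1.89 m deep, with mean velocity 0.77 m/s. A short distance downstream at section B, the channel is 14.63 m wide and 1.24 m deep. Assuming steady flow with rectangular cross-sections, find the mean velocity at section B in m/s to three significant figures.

1.58 m/s

Q = A₁V₁ = (19.66×1.89) × 0.77 = 28.61 m³/s
A₂ = 14.63 × 1.24 = 18.14 m²
V₂ = Q/A₂ = 28.61/18.14 = 1.577 m/s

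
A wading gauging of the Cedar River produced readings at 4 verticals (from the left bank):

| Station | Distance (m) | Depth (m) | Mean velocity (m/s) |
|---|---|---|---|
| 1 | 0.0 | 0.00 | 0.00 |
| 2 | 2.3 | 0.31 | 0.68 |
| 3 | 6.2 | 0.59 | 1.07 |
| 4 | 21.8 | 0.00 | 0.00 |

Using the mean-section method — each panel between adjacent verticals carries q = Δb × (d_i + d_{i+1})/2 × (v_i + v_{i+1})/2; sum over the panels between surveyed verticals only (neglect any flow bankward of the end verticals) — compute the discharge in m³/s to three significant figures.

4.12 m³/s

Panel 1-2: Δb = 2.3 m, d̄ = (0.00+0.31)/2 = 0.155, v̄ = (0.00+0.68)/2 = 0.34 → q = 2.3×0.155×0.34 = 0.1212 m³/s
Panel 2-3: Δb = 3.9 m, d̄ = (0.31+0.59)/2 = 0.45, v̄ = (0.68+1.07)/2 = 0.875 → q = 3.9×0.45×0.875 = 1.536 m³/s
Panel 3-4: Δb = 15.6 m, d̄ = (0.59+0.00)/2 = 0.295, v̄ = (1.07+0.00)/2 = 0.535 → q = 15.6×0.295×0.535 = 2.462 m³/s
Q = Σ q = 4.119 m³/s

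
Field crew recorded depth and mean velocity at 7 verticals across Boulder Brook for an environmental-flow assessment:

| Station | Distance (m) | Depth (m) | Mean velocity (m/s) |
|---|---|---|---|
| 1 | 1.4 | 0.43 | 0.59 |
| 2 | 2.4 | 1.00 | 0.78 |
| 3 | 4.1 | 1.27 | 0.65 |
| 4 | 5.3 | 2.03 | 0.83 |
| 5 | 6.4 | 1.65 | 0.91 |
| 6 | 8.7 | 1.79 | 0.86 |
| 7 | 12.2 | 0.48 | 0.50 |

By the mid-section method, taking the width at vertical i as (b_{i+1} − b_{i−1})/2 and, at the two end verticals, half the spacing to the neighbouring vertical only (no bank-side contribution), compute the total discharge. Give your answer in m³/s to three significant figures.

w_1 = (2.4 − 1.4)/2 = 0.5 m; q_1 = 0.59 × 0.43 × 0.5 = 0.1269 m³/s
w_2 = (4.1 − 1.4)/2 = 1.35 m; q_2 = 0.78 × 1.00 × 1.35 = 1.053 m³/s
w_3 = (5.3 − 2.4)/2 = 1.45 m; q_3 = 0.65 × 1.27 × 1.45 = 1.197 m³/s
w_4 = (6.4 − 4.1)/2 = 1.15 m; q_4 = 0.83 × 2.03 × 1.15 = 1.938 m³/s
w_5 = (8.7 − 5.3)/2 = 1.7 m; q_5 = 0.91 × 1.65 × 1.7 = 2.553 m³/s
w_6 = (12.2 − 6.4)/2 = 2.9 m; q_6 = 0.86 × 1.79 × 2.9 = 4.464 m³/s
w_7 = (12.2 − 8.7)/2 = 1.75 m; q_7 = 0.50 × 0.48 × 1.75 = 0.4200 m³/s
Q = Σ qᵢ = 11.75 m³/s

11.8 m³/s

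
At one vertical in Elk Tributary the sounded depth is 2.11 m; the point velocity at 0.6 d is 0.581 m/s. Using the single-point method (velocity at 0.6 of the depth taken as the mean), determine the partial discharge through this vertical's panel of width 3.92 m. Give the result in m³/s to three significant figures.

4.81 m³/s

v̄ = v₀.₆ = 0.581 m/s
q = v̄ × d × w = 0.5810 × 2.11 × 3.92 = 4.806 m³/s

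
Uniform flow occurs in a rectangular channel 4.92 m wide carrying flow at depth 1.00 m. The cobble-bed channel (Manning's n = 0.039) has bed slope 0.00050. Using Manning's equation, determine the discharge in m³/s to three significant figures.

A = b·y = 4.92 × 1.00 = 4.920 m²
P = b + 2y = 4.92 + 2×1.00 = 6.920 m
R = A/P = 4.920/6.920 = 0.7110 m
Q = (1/n)·A·R^(2/3)·S^(1/2) = (1/0.039) × 4.920 × 0.7110^(2/3) × 0.00050^(1/2) = 2.247 m³/s

2.25 m³/s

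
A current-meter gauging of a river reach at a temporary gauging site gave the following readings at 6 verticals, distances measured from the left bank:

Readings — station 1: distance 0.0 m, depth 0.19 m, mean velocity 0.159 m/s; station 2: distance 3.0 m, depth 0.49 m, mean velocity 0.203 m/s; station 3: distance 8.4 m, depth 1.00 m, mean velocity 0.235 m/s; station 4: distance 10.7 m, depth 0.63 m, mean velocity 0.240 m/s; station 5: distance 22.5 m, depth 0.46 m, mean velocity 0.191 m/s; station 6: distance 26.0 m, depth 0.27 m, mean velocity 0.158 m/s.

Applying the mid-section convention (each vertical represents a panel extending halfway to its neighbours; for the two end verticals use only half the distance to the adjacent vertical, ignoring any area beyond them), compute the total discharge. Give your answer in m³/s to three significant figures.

w_1 = (3.0 − 0.0)/2 = 1.5 m; q_1 = 0.159 × 0.19 × 1.5 = 0.04532 m³/s
w_2 = (8.4 − 0.0)/2 = 4.2 m; q_2 = 0.203 × 0.49 × 4.2 = 0.4178 m³/s
w_3 = (10.7 − 3.0)/2 = 3.85 m; q_3 = 0.235 × 1.00 × 3.85 = 0.9048 m³/s
w_4 = (22.5 − 8.4)/2 = 7.05 m; q_4 = 0.240 × 0.63 × 7.05 = 1.066 m³/s
w_5 = (26.0 − 10.7)/2 = 7.65 m; q_5 = 0.191 × 0.46 × 7.65 = 0.6721 m³/s
w_6 = (26.0 − 22.5)/2 = 1.75 m; q_6 = 0.158 × 0.27 × 1.75 = 0.07466 m³/s
Q = Σ qᵢ = 3.181 m³/s

3.18 m³/s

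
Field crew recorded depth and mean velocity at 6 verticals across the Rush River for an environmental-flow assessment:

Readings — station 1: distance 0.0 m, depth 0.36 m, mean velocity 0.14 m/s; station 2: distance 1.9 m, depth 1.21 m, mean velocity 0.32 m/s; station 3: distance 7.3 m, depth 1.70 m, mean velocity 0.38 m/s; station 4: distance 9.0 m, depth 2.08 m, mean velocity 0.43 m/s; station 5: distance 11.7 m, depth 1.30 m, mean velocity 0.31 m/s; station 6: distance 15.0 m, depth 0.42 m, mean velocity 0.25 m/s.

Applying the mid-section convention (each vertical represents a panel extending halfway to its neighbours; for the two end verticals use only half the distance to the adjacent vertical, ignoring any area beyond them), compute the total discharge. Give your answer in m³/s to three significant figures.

7.10 m³/s

w_1 = (1.9 − 0.0)/2 = 0.95 m; q_1 = 0.14 × 0.36 × 0.95 = 0.04788 m³/s
w_2 = (7.3 − 0.0)/2 = 3.65 m; q_2 = 0.32 × 1.21 × 3.65 = 1.413 m³/s
w_3 = (9.0 − 1.9)/2 = 3.55 m; q_3 = 0.38 × 1.70 × 3.55 = 2.293 m³/s
w_4 = (11.7 − 7.3)/2 = 2.2 m; q_4 = 0.43 × 2.08 × 2.2 = 1.968 m³/s
w_5 = (15.0 − 9.0)/2 = 3 m; q_5 = 0.31 × 1.30 × 3 = 1.209 m³/s
w_6 = (15.0 − 11.7)/2 = 1.65 m; q_6 = 0.25 × 0.42 × 1.65 = 0.1733 m³/s
Q = Σ qᵢ = 7.104 m³/s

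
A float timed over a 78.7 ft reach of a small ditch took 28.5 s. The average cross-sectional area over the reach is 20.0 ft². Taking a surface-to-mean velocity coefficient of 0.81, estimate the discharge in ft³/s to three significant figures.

v_surface = L / t̄ = 78.7 / 28.5 = 2.761 ft/s
v_mean = 0.81 × 2.761 = 2.237 ft/s
Q = A × v_mean = 20.0 × 2.237 = 44.73 ft³/s

44.7 ft³/s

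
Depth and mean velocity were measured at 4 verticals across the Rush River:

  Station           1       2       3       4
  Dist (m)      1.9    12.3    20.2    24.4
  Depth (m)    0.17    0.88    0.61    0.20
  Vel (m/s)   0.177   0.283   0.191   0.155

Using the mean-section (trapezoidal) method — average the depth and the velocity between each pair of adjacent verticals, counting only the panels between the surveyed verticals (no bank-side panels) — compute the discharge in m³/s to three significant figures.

Panel 1-2: Δb = 10.4 m, d̄ = (0.17+0.88)/2 = 0.525, v̄ = (0.177+0.283)/2 = 0.23 → q = 10.4×0.525×0.23 = 1.256 m³/s
Panel 2-3: Δb = 7.9 m, d̄ = (0.88+0.61)/2 = 0.745, v̄ = (0.283+0.191)/2 = 0.237 → q = 7.9×0.745×0.237 = 1.395 m³/s
Panel 3-4: Δb = 4.2 m, d̄ = (0.61+0.20)/2 = 0.405, v̄ = (0.191+0.155)/2 = 0.173 → q = 4.2×0.405×0.173 = 0.2943 m³/s
Q = Σ q = 2.945 m³/s

2.94 m³/s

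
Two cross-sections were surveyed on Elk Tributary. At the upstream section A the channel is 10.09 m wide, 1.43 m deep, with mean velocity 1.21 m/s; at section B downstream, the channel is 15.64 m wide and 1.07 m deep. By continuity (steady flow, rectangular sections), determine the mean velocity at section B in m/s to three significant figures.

Q = A₁V₁ = (10.09×1.43) × 1.21 = 17.46 m³/s
A₂ = 15.64 × 1.07 = 16.73 m²
V₂ = Q/A₂ = 17.46/16.73 = 1.043 m/s

1.04 m/s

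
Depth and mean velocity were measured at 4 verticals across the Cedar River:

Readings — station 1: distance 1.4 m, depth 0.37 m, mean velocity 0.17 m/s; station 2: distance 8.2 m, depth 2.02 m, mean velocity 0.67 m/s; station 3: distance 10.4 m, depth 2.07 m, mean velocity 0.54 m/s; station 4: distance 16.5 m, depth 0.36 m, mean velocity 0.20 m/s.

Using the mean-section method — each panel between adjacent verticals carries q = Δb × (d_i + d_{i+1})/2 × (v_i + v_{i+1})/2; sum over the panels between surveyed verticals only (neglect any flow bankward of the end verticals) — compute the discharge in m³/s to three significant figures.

Panel 1-2: Δb = 6.8 m, d̄ = (0.37+2.02)/2 = 1.195, v̄ = (0.17+0.67)/2 = 0.42 → q = 6.8×1.195×0.42 = 3.413 m³/s
Panel 2-3: Δb = 2.2 m, d̄ = (2.02+2.07)/2 = 2.045, v̄ = (0.67+0.54)/2 = 0.605 → q = 2.2×2.045×0.605 = 2.722 m³/s
Panel 3-4: Δb = 6.1 m, d̄ = (2.07+0.36)/2 = 1.215, v̄ = (0.54+0.20)/2 = 0.37 → q = 6.1×1.215×0.37 = 2.742 m³/s
Q = Σ q = 8.877 m³/s

8.88 m³/s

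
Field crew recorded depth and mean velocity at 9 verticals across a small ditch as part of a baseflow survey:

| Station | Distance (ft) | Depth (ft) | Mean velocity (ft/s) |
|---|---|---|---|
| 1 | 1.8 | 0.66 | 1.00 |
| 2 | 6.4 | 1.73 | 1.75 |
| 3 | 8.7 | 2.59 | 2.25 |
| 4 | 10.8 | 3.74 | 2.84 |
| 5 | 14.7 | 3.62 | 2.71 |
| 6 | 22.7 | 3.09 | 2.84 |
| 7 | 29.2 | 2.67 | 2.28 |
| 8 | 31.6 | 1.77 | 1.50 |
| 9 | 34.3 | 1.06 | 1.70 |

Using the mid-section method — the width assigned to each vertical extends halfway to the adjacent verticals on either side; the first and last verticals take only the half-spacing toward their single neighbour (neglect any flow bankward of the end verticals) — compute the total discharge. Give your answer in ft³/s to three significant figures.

w_1 = (6.4 − 1.8)/2 = 2.3 ft; q_1 = 1.00 × 0.66 × 2.3 = 1.518 ft³/s
w_2 = (8.7 − 1.8)/2 = 3.45 ft; q_2 = 1.75 × 1.73 × 3.45 = 10.44 ft³/s
w_3 = (10.8 − 6.4)/2 = 2.2 ft; q_3 = 2.25 × 2.59 × 2.2 = 12.82 ft³/s
w_4 = (14.7 − 8.7)/2 = 3 ft; q_4 = 2.84 × 3.74 × 3 = 31.86 ft³/s
w_5 = (22.7 − 10.8)/2 = 5.95 ft; q_5 = 2.71 × 3.62 × 5.95 = 58.37 ft³/s
w_6 = (29.2 − 14.7)/2 = 7.25 ft; q_6 = 2.84 × 3.09 × 7.25 = 63.62 ft³/s
w_7 = (31.6 − 22.7)/2 = 4.45 ft; q_7 = 2.28 × 2.67 × 4.45 = 27.09 ft³/s
w_8 = (34.3 − 29.2)/2 = 2.55 ft; q_8 = 1.50 × 1.77 × 2.55 = 6.770 ft³/s
w_9 = (34.3 − 31.6)/2 = 1.35 ft; q_9 = 1.70 × 1.06 × 1.35 = 2.433 ft³/s
Q = Σ qᵢ = 214.9 ft³/s

215 ft³/s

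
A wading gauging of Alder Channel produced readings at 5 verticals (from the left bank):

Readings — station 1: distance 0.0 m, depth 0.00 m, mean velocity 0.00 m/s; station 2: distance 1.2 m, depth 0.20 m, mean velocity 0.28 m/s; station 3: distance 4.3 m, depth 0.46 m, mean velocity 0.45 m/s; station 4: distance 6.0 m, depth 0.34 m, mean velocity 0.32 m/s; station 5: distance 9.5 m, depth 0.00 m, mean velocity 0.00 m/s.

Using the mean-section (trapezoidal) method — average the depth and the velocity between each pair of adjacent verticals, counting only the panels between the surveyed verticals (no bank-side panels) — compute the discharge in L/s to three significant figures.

Panel 1-2: Δb = 1.2 m, d̄ = (0.00+0.20)/2 = 0.1, v̄ = (0.00+0.28)/2 = 0.14 → q = 1.2×0.1×0.14 = 0.01680 m³/s
Panel 2-3: Δb = 3.1 m, d̄ = (0.20+0.46)/2 = 0.33, v̄ = (0.28+0.45)/2 = 0.365 → q = 3.1×0.33×0.365 = 0.3734 m³/s
Panel 3-4: Δb = 1.7 m, d̄ = (0.46+0.34)/2 = 0.4, v̄ = (0.45+0.32)/2 = 0.385 → q = 1.7×0.4×0.385 = 0.2618 m³/s
Panel 4-5: Δb = 3.5 m, d̄ = (0.34+0.00)/2 = 0.17, v̄ = (0.32+0.00)/2 = 0.16 → q = 3.5×0.17×0.16 = 0.09520 m³/s
Q = Σ q = 0.7472 m³/s
= 0.7472 × 1000 = 747.2 L/s

747 L/s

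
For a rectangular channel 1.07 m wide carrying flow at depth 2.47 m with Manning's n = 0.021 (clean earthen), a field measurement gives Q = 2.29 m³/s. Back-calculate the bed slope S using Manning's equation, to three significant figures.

0.000990

A = b·y = 1.07 × 2.47 = 2.643 m²
P = b + 2y = 1.07 + 2×2.47 = 6.010 m
R = A/P = 2.643/6.010 = 0.4398 m
S = (Q·n / (1·A·R^(2/3)))² = (2.29×0.021 / (1×2.643×0.5783))² = 0.0009901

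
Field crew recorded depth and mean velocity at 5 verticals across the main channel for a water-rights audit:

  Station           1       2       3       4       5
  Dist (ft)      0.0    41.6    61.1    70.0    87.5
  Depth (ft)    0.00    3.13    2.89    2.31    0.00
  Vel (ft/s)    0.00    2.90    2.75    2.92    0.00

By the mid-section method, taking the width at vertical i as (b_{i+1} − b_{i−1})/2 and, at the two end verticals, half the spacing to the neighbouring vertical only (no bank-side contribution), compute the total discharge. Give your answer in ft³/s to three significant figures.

479 ft³/s

w_2 = (61.1 − 0.0)/2 = 30.55 ft; q_2 = 2.90 × 3.13 × 30.55 = 277.3 ft³/s
w_3 = (70.0 − 41.6)/2 = 14.2 ft; q_3 = 2.75 × 2.89 × 14.2 = 112.9 ft³/s
w_4 = (87.5 − 61.1)/2 = 13.2 ft; q_4 = 2.92 × 2.31 × 13.2 = 89.04 ft³/s
Stations 1, 5 contribute zero (depth or velocity is 0).
Q = Σ qᵢ = 479.2 ft³/s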